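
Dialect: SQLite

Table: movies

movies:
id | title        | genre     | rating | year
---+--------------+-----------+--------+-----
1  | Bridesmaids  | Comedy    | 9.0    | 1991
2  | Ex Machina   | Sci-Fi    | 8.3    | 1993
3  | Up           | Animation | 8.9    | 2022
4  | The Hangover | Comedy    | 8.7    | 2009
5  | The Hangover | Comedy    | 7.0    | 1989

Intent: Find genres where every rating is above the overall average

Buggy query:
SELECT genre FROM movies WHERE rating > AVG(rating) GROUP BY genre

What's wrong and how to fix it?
Bug: AVG() is an aggregate; it can't sit directly in WHERE

Fix: Compute the overall average in a scalar subquery and compare each group's MIN against it in HAVING

Corrected query:
SELECT genre FROM movies GROUP BY genre HAVING MIN(rating) > (SELECT AVG(rating) FROM movies)

Result:
genre    
---------
Animation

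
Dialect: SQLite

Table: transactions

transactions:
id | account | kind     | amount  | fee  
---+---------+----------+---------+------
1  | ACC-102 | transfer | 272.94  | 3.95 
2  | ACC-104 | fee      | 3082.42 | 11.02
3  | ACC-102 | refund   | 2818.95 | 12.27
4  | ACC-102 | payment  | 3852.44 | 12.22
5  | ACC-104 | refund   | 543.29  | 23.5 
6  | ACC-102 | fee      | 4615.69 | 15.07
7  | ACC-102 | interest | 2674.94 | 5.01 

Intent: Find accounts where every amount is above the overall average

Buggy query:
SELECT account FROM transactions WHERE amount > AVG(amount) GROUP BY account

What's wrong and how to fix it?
Bug: AVG() is an aggregate; it can't sit directly in WHERE

Fix: Compute the overall average in a scalar subquery and compare each group's MIN against it in HAVING

Corrected query:
SELECT account FROM transactions GROUP BY account HAVING MIN(amount) > (SELECT AVG(amount) FROM transactions)

Result:
(no rows)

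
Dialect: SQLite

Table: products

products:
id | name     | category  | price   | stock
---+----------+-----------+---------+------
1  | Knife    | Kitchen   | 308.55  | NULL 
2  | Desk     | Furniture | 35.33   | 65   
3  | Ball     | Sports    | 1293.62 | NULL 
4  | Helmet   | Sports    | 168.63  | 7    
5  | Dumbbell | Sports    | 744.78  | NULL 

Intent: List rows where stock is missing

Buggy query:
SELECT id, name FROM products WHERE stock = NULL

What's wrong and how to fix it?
Bug: Comparing to NULL with '=' never matches; NULL = NULL is unknown, not true

Fix: Replace '= NULL' with 'IS NULL'

Corrected query:
SELECT id, name FROM products WHERE stock IS NULL

Result:
id | name    
---+---------
1  | Knife   
3  | Ball    
5  | Dumbbell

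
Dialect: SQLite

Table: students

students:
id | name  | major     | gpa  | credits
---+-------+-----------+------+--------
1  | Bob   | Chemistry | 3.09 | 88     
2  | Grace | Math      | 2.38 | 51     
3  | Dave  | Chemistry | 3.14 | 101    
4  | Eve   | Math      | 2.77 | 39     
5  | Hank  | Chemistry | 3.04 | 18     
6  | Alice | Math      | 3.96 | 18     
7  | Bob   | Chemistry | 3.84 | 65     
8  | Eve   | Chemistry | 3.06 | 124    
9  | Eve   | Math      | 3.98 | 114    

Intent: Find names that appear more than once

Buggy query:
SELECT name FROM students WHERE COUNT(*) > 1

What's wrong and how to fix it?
Bug: WHERE can't reference COUNT(*); aggregates are computed after WHERE

Fix: GROUP BY name, then filter groups with HAVING COUNT(*) > 1

Corrected query:
SELECT name FROM students GROUP BY name HAVING COUNT(*) > 1

Result:
name
----
Bob 
Eve 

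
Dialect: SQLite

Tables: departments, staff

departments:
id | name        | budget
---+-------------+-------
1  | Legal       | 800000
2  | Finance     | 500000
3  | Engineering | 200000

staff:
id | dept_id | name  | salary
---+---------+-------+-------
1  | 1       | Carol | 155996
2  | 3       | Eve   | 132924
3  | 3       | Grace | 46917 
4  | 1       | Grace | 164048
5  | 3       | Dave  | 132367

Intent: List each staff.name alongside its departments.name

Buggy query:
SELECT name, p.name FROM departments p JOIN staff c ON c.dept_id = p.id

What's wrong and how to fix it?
Bug: Both tables have a 'name' column; the unqualified reference is ambiguous

Fix: Qualify the column with its table alias (c.name)

Corrected query:
SELECT c.name, p.name FROM departments p JOIN staff c ON c.dept_id = p.id

Result:
name  | name       
------+------------
Carol | Legal      
Eve   | Engineering
Grace | Engineering
Grace | Legal      
Dave  | Engineering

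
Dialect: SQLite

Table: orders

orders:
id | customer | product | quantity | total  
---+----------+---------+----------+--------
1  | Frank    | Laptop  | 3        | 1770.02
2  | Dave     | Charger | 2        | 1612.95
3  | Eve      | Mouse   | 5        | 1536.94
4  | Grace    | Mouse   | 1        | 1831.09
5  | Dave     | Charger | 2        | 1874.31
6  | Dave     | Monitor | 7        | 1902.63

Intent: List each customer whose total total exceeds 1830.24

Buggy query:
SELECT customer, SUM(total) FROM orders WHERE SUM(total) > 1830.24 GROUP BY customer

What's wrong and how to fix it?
Bug: Aggregate functions cannot appear in a WHERE clause

Fix: Use HAVING (which filters groups after aggregation) instead of WHERE

Corrected query:
SELECT customer, SUM(total) FROM orders GROUP BY customer HAVING SUM(total) > 1830.24

Result:
customer | SUM(total)
---------+-----------
Dave     | 5389.89   
Grace    | 1831.09   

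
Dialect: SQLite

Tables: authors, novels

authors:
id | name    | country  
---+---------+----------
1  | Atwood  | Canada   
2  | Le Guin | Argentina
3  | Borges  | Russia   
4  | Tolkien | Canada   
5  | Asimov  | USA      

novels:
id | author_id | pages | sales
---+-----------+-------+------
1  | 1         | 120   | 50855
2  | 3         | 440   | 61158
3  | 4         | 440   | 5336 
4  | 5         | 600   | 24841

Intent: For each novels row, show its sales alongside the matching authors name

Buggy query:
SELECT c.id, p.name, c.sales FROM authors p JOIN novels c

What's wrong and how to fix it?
Bug: JOIN with no ON clause produces a cartesian product; every novels row pairs with every authors row

Fix: Add ON c.author_id = p.id to the JOIN

Corrected query:
SELECT c.id, p.name, c.sales FROM authors p JOIN novels c ON c.author_id = p.id

Result:
id | name    | sales
---+---------+------
1  | Atwood  | 50855
2  | Borges  | 61158
3  | Tolkien | 5336 
4  | Asimov  | 24841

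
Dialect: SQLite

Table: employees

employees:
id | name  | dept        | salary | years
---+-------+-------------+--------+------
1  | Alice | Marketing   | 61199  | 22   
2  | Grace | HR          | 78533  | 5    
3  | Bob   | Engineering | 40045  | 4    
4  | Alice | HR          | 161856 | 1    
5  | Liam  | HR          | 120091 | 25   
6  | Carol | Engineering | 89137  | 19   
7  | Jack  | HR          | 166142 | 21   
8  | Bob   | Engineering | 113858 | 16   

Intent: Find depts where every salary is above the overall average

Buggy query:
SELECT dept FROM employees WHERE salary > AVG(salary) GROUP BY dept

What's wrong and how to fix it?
Bug: WHERE evaluates per row before aggregation, so AVG() is unavailable

Fix: Compute the overall average in a scalar subquery and compare each group's MIN against it in HAVING

Corrected query:
SELECT dept FROM employees GROUP BY dept HAVING MIN(salary) > (SELECT AVG(salary) FROM employees)

Result:
(no rows)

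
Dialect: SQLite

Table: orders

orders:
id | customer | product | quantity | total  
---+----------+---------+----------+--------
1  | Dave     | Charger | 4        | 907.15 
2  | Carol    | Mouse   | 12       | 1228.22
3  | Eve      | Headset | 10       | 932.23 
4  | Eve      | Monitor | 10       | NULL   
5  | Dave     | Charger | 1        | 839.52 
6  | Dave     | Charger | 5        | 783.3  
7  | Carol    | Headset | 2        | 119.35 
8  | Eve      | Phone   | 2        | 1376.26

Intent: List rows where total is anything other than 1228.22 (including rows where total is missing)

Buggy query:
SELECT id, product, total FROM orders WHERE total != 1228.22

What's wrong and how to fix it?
Bug: Inequality against NULL is unknown, not true; rows with NULL are dropped

Fix: Handle NULL separately with IS NULL alongside the inequality

Corrected query:
SELECT id, product, total FROM orders WHERE total != 1228.22 OR total IS NULL

Result:
id | product | total  
---+---------+--------
1  | Charger | 907.15 
3  | Headset | 932.23 
4  | Monitor | NULL   
5  | Charger | 839.52 
6  | Charger | 783.3  
7  | Headset | 119.35 
8  | Phone   | 1376.26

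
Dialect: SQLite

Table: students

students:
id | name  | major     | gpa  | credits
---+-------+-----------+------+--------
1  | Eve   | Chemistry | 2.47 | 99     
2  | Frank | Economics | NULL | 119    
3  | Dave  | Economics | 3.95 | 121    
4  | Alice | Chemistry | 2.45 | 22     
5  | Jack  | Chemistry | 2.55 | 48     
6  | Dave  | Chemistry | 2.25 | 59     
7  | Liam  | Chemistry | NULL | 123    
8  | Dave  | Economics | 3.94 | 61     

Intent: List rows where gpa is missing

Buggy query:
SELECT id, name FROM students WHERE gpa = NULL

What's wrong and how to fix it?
Bug: Comparing to NULL with '=' never matches; NULL = NULL is unknown, not true

Fix: Replace '= NULL' with 'IS NULL'

Corrected query:
SELECT id, name FROM students WHERE gpa IS NULL

Result:
id | name 
---+------
2  | Frank
7  | Liam 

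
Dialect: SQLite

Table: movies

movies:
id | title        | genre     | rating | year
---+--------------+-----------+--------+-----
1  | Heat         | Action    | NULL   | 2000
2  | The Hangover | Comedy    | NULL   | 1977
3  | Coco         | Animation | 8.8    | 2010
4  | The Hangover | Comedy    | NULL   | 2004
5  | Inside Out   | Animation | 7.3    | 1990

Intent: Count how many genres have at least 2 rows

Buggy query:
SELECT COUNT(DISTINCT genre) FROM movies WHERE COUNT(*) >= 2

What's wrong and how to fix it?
Bug: COUNT(*) cannot appear in WHERE; the per-group count doesn't exist yet

Fix: Use a subquery that GROUPs and filters with HAVING, then count its rows

Corrected query:
SELECT COUNT(*) FROM (SELECT genre FROM movies GROUP BY genre HAVING COUNT(*) >= 2)

Result:
COUNT(*)
--------
2       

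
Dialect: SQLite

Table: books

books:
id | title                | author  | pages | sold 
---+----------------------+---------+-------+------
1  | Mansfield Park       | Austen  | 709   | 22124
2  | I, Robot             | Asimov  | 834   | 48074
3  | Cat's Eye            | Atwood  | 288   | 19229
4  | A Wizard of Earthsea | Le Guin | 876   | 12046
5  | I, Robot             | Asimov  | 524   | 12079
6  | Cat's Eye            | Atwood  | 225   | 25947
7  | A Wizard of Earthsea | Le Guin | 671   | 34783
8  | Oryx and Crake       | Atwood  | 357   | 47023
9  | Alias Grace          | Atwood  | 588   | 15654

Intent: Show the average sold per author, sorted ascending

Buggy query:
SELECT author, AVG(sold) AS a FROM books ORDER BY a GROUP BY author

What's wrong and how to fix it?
Bug: GROUP BY must precede ORDER BY

Fix: Reorder: SELECT … FROM … GROUP BY … ORDER BY …

Corrected query:
SELECT author, AVG(sold) AS a FROM books GROUP BY author ORDER BY a

Result:
author  | a       
--------+---------
Austen  | 22124   
Le Guin | 23414.5 
Atwood  | 26963.25
Asimov  | 30076.5 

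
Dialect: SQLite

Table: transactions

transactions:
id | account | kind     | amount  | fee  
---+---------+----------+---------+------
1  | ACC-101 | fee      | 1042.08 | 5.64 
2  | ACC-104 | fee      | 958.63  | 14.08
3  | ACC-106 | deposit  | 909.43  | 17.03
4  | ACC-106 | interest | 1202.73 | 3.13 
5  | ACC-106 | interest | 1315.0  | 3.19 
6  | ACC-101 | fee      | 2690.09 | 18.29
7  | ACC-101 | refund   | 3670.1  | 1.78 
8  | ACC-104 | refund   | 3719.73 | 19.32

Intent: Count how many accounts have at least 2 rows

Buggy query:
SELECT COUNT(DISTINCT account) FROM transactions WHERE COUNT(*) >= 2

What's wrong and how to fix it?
Bug: WHERE filters individual rows, not groups, so a group-level COUNT is invalid there

Fix: Group first with HAVING COUNT(*) >= 2, then COUNT the resulting groups

Corrected query:
SELECT COUNT(*) FROM (SELECT account FROM transactions GROUP BY account HAVING COUNT(*) >= 2)

Result:
COUNT(*)
--------
3       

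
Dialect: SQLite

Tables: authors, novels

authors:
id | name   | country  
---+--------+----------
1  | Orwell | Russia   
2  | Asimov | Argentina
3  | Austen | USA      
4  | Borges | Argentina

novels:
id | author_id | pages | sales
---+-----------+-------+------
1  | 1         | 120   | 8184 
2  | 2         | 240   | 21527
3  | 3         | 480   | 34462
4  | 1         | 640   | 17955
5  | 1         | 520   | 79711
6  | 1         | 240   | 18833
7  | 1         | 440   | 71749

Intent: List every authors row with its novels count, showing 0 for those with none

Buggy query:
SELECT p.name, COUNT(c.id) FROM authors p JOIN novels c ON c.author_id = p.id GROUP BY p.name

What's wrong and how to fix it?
Bug: INNER JOIN drops authors rows that have no matching novels rows

Fix: Use LEFT JOIN so parents without children still appear (COUNT(c.id) gives 0)

Corrected query:
SELECT p.name, COUNT(c.id) FROM authors p LEFT JOIN novels c ON c.author_id = p.id GROUP BY p.name

Result:
name   | COUNT(c.id)
-------+------------
Asimov | 1          
Austen | 1          
Borges | 0          
Orwell | 5          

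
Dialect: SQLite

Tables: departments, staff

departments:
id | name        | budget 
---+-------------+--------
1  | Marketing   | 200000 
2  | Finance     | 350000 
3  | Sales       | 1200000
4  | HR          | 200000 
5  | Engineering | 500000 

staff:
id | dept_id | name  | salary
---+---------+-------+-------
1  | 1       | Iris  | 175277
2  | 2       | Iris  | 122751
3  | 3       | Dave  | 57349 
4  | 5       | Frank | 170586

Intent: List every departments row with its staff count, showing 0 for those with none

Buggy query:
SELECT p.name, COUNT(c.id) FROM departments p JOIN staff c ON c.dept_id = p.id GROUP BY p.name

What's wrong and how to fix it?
Bug: An inner join excludes parents with zero children

Fix: Use LEFT JOIN so parents without children still appear (COUNT(c.id) gives 0)

Corrected query:
SELECT p.name, COUNT(c.id) FROM departments p LEFT JOIN staff c ON c.dept_id = p.id GROUP BY p.name

Result:
name        | COUNT(c.id)
------------+------------
Engineering | 1          
Finance     | 1          
HR          | 0          
Marketing   | 1          
Sales       | 1          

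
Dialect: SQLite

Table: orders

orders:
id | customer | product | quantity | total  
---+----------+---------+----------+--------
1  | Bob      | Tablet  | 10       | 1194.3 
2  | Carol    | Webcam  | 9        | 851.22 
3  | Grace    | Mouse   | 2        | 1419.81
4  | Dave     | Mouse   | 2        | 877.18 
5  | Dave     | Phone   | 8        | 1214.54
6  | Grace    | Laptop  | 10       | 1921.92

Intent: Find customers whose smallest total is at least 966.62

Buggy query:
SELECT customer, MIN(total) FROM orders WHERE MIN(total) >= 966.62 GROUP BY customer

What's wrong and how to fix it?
Bug: MIN() in WHERE is a misuse of aggregate

Fix: Replace WHERE with HAVING after the GROUP BY

Corrected query:
SELECT customer, MIN(total) FROM orders GROUP BY customer HAVING MIN(total) >= 966.62

Result:
customer | MIN(total)
---------+-----------
Bob      | 1194.3    
Grace    | 1419.81   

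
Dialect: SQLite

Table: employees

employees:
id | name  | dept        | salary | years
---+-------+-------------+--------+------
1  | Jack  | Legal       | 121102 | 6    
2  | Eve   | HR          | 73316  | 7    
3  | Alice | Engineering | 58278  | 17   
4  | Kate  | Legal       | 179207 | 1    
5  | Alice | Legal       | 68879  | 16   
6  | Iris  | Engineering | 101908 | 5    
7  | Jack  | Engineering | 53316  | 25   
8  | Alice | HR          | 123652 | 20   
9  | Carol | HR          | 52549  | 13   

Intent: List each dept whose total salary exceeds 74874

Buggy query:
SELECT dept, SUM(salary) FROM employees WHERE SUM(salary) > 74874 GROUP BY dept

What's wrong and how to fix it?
Bug: SUM(salary) is an aggregate, but WHERE filters rows before aggregation

Fix: Move the aggregate condition to a HAVING clause

Corrected query:
SELECT dept, SUM(salary) FROM employees GROUP BY dept HAVING SUM(salary) > 74874

Result:
dept        | SUM(salary)
------------+------------
Engineering | 213502     
HR          | 249517     
Legal       | 369188     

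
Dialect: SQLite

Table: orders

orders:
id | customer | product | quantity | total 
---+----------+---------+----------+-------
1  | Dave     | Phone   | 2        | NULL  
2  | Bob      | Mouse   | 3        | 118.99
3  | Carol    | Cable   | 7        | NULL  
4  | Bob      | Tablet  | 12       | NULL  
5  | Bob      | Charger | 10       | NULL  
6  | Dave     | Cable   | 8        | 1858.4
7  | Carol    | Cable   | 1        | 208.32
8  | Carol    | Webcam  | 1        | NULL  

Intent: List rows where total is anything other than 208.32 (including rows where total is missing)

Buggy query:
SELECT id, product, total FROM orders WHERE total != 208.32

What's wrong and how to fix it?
Bug: 'total != 208.32' is unknown when total is NULL, so NULL rows are silently excluded

Fix: Add an explicit OR total IS NULL to include the missing-value rows

Corrected query:
SELECT id, product, total FROM orders WHERE total != 208.32 OR total IS NULL

Result:
id | product | total 
---+---------+-------
1  | Phone   | NULL  
2  | Mouse   | 118.99
3  | Cable   | NULL  
4  | Tablet  | NULL  
5  | Charger | NULL  
6  | Cable   | 1858.4
8  | Webcam  | NULL  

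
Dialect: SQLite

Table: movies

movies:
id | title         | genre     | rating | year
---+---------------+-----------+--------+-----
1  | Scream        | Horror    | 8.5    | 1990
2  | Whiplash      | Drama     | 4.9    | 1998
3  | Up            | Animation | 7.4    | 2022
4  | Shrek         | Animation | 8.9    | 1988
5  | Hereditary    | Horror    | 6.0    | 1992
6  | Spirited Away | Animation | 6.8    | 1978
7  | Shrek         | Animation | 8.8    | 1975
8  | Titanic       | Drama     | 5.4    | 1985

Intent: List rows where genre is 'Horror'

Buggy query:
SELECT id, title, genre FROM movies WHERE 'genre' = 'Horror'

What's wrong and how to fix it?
Bug: 'genre' in single quotes is a string literal, not the column; the comparison is literal-vs-literal and never true

Fix: Remove the quotes around the column name (or use double quotes for an identifier)

Corrected query:
SELECT id, title, genre FROM movies WHERE genre = 'Horror'

Result:
id | title      | genre 
---+------------+-------
1  | Scream     | Horror
5  | Hereditary | Horror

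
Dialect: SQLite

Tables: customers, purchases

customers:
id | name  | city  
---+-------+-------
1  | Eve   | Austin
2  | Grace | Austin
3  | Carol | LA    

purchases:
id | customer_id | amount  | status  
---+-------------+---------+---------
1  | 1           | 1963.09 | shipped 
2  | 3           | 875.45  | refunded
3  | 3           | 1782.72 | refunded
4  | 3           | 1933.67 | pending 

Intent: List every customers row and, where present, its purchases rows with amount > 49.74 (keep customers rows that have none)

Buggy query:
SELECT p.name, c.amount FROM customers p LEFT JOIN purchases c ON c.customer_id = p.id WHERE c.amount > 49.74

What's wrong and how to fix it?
Bug: A WHERE condition on the right-hand table after LEFT JOIN drops unmatched parents

Fix: Move the right-table condition into the ON clause so unmatched parents are kept

Corrected query:
SELECT p.name, c.amount FROM customers p LEFT JOIN purchases c ON c.customer_id = p.id AND c.amount > 49.74

Result:
name  | amount 
------+--------
Eve   | 1963.09
Grace | NULL   
Carol | 875.45 
Carol | 1782.72
Carol | 1933.67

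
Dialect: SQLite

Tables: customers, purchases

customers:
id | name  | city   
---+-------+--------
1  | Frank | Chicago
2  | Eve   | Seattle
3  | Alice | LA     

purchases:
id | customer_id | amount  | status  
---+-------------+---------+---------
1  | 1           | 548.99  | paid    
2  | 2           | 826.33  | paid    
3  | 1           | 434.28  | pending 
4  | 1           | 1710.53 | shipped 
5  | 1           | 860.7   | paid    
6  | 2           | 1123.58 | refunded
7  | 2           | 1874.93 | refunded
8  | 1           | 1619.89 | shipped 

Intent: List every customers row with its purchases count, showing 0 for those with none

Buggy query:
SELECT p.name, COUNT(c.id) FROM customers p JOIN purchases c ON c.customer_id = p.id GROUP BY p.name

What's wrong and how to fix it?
Bug: INNER JOIN drops customers rows that have no matching purchases rows

Fix: Use LEFT JOIN so parents without children still appear (COUNT(c.id) gives 0)

Corrected query:
SELECT p.name, COUNT(c.id) FROM customers p LEFT JOIN purchases c ON c.customer_id = p.id GROUP BY p.name

Result:
name  | COUNT(c.id)
------+------------
Alice | 0          
Eve   | 3          
Frank | 5          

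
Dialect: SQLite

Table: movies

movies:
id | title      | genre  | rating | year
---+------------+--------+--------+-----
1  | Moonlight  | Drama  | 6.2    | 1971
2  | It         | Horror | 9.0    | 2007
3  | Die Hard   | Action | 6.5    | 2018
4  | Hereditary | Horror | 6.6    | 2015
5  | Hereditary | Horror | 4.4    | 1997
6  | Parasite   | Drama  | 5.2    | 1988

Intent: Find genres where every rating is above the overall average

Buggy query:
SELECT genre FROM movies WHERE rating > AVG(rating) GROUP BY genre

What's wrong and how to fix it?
Bug: WHERE evaluates per row before aggregation, so AVG() is unavailable

Fix: Use a subquery for AVG and a HAVING MIN(...) filter so the condition holds for every row in the group

Corrected query:
SELECT genre FROM movies GROUP BY genre HAVING MIN(rating) > (SELECT AVG(rating) FROM movies)

Result:
genre 
------
Action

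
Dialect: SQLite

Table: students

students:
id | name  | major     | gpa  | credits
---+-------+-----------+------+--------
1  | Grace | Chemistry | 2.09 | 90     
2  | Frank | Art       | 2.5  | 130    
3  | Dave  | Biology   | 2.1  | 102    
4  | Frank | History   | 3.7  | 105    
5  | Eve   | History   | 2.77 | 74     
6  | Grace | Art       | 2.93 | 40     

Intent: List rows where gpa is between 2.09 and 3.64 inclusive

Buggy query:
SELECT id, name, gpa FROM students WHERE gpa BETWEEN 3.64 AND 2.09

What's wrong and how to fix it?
Bug: BETWEEN expects the lower bound first; with 3.64 AND 2.09 the range is empty

Fix: Write BETWEEN 2.09 AND 3.64

Corrected query:
SELECT id, name, gpa FROM students WHERE gpa BETWEEN 2.09 AND 3.64

Result:
id | name  | gpa 
---+-------+-----
1  | Grace | 2.09
2  | Frank | 2.5 
3  | Dave  | 2.1 
5  | Eve   | 2.77
6  | Grace | 2.93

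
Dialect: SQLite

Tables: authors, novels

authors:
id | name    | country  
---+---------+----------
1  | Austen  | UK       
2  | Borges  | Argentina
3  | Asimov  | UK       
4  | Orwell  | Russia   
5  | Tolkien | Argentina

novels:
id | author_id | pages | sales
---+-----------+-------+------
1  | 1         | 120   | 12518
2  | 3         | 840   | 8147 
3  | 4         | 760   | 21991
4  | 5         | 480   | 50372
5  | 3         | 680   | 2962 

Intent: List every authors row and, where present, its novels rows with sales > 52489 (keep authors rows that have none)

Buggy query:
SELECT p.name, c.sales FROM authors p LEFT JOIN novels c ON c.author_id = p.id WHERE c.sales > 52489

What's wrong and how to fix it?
Bug: A WHERE condition on the right-hand table after LEFT JOIN drops unmatched parents

Fix: Move the right-table condition into the ON clause so unmatched parents are kept

Corrected query:
SELECT p.name, c.sales FROM authors p LEFT JOIN novels c ON c.author_id = p.id AND c.sales > 52489

Result:
name    | sales
--------+------
Austen  | NULL 
Borges  | NULL 
Asimov  | NULL 
Orwell  | NULL 
Tolkien | NULL 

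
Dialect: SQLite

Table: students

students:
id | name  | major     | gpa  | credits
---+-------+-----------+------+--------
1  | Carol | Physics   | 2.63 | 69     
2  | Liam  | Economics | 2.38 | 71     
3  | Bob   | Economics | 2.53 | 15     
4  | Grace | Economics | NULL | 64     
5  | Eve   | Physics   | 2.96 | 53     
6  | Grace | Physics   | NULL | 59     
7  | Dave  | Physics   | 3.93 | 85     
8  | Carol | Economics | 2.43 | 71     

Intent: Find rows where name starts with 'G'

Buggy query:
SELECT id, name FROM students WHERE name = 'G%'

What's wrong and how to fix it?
Bug: Wildcards only work with LIKE; '=' treats '%' as a literal character

Fix: Replace '=' with LIKE so 'G%' is treated as a pattern

Corrected query:
SELECT id, name FROM students WHERE name LIKE 'G%'

Result:
id | name 
---+------
4  | Grace
6  | Grace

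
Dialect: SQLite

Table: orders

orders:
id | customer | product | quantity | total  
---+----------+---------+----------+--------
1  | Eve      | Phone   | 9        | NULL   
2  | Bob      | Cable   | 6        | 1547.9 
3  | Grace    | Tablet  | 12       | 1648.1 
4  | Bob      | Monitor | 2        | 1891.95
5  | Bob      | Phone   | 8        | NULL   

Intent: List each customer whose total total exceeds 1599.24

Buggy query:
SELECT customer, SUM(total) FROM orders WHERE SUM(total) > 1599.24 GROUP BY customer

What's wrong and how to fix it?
Bug: SUM(total) is an aggregate, but WHERE filters rows before aggregation

Fix: Use HAVING (which filters groups after aggregation) instead of WHERE

Corrected query:
SELECT customer, SUM(total) FROM orders GROUP BY customer HAVING SUM(total) > 1599.24

Result:
customer | SUM(total)
---------+-----------
Bob      | 3439.85   
Grace    | 1648.1    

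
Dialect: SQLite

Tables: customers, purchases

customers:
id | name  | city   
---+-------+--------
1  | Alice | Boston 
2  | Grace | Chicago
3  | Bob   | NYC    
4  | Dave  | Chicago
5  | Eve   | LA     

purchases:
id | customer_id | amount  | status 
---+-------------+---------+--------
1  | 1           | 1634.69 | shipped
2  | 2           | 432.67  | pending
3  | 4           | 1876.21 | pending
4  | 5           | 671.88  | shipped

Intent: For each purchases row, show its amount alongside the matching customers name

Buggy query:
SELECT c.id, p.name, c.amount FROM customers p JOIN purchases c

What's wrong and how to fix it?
Bug: Missing join condition: each purchases row is matched to all customers rows instead of just its own

Fix: Specify the join condition linking the foreign key to the parent id

Corrected query:
SELECT c.id, p.name, c.amount FROM customers p JOIN purchases c ON c.customer_id = p.id

Result:
id | name  | amount 
---+-------+--------
1  | Alice | 1634.69
2  | Grace | 432.67 
3  | Dave  | 1876.21
4  | Eve   | 671.88 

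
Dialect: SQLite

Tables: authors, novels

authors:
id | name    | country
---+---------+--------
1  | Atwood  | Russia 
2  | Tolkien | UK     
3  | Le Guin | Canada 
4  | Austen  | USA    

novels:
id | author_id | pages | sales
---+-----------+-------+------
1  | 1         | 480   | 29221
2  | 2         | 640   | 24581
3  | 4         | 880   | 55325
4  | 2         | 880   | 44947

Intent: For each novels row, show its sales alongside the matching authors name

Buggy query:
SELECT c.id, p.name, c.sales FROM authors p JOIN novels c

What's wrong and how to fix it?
Bug: JOIN with no ON clause produces a cartesian product; every novels row pairs with every authors row

Fix: Specify the join condition linking the foreign key to the parent id

Corrected query:
SELECT c.id, p.name, c.sales FROM authors p JOIN novels c ON c.author_id = p.id

Result:
id | name    | sales
---+---------+------
1  | Atwood  | 29221
2  | Tolkien | 24581
3  | Austen  | 55325
4  | Tolkien | 44947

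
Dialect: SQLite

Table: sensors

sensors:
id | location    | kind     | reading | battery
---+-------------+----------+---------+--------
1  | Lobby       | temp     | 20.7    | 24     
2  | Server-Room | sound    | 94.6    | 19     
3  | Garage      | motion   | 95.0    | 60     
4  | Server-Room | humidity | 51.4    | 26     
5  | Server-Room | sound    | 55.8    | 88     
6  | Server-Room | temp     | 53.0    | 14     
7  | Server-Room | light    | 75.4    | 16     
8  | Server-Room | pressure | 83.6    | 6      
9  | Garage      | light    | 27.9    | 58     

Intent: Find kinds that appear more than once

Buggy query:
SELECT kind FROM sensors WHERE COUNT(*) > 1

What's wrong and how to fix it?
Bug: COUNT(*) is an aggregate and cannot be used in WHERE

Fix: GROUP BY kind, then filter groups with HAVING COUNT(*) > 1

Corrected query:
SELECT kind FROM sensors GROUP BY kind HAVING COUNT(*) > 1

Result:
kind 
-----
light
sound
temp 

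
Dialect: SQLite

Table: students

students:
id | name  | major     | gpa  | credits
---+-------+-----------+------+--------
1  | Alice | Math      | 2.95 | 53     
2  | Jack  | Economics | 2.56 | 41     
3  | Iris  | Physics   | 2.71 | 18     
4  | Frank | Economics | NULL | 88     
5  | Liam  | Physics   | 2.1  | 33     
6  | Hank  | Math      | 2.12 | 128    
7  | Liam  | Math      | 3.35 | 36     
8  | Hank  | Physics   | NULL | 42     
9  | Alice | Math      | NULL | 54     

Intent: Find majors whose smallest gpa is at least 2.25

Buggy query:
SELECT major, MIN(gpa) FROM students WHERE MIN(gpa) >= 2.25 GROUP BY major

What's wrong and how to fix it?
Bug: MIN() in WHERE is a misuse of aggregate

Fix: Replace WHERE with HAVING after the GROUP BY

Corrected query:
SELECT major, MIN(gpa) FROM students GROUP BY major HAVING MIN(gpa) >= 2.25

Result:
major     | MIN(gpa)
----------+---------
Economics | 2.56    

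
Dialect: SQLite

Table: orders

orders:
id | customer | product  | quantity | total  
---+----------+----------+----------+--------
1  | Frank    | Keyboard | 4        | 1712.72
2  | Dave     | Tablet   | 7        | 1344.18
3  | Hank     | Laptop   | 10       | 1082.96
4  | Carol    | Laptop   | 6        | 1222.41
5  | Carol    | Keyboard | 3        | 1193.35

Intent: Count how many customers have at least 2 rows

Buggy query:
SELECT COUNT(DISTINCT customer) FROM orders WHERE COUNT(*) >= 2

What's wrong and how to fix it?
Bug: COUNT(*) cannot appear in WHERE; the per-group count doesn't exist yet

Fix: Use a subquery that GROUPs and filters with HAVING, then count its rows

Corrected query:
SELECT COUNT(*) FROM (SELECT customer FROM orders GROUP BY customer HAVING COUNT(*) >= 2)

Result:
COUNT(*)
--------
1       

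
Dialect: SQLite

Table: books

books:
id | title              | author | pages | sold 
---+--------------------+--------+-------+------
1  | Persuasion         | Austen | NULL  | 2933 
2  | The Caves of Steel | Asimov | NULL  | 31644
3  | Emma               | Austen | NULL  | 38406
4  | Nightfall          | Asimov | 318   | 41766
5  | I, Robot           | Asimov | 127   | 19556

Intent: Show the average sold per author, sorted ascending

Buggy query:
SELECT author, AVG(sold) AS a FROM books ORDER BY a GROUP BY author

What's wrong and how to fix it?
Bug: GROUP BY must precede ORDER BY

Fix: Reorder: SELECT … FROM … GROUP BY … ORDER BY …

Corrected query:
SELECT author, AVG(sold) AS a FROM books GROUP BY author ORDER BY a

Result:
author | a           
-------+-------------
Austen | 20669.5     
Asimov | 30988.666667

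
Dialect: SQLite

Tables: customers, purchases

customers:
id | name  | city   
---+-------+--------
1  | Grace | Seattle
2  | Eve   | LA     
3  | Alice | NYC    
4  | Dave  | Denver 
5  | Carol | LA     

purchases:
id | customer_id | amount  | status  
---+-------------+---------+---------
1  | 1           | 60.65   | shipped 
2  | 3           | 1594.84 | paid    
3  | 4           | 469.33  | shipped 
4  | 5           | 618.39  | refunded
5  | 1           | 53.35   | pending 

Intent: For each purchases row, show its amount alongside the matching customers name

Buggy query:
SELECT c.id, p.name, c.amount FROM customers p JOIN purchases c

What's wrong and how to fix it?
Bug: Missing join condition: each purchases row is matched to all customers rows instead of just its own

Fix: Add ON c.customer_id = p.id to the JOIN

Corrected query:
SELECT c.id, p.name, c.amount FROM customers p JOIN purchases c ON c.customer_id = p.id

Result:
id | name  | amount 
---+-------+--------
1  | Grace | 60.65  
2  | Alice | 1594.84
3  | Dave  | 469.33 
4  | Carol | 618.39 
5  | Grace | 53.35  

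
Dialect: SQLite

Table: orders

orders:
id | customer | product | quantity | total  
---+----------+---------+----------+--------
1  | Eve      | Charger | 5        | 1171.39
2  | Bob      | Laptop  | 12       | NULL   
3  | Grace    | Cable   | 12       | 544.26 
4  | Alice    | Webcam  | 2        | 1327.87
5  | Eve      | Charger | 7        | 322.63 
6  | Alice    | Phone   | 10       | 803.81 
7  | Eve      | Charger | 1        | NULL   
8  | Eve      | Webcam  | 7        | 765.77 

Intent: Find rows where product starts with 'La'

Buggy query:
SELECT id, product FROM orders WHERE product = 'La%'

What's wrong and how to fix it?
Bug: '=' compares the literal string including the % character; pattern matching needs LIKE

Fix: Use LIKE for wildcard pattern matching

Corrected query:
SELECT id, product FROM orders WHERE product LIKE 'La%'

Result:
id | product
---+--------
2  | Laptop 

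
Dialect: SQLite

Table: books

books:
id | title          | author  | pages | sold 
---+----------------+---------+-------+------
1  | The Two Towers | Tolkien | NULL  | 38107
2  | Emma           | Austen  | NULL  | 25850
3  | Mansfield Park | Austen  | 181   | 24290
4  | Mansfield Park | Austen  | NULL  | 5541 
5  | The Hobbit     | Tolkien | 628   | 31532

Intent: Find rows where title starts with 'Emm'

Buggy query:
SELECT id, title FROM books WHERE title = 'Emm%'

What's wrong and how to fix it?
Bug: Wildcards only work with LIKE; '=' treats '%' as a literal character

Fix: Replace '=' with LIKE so 'Emm%' is treated as a pattern

Corrected query:
SELECT id, title FROM books WHERE title LIKE 'Emm%'

Result:
id | title
---+------
2  | Emma 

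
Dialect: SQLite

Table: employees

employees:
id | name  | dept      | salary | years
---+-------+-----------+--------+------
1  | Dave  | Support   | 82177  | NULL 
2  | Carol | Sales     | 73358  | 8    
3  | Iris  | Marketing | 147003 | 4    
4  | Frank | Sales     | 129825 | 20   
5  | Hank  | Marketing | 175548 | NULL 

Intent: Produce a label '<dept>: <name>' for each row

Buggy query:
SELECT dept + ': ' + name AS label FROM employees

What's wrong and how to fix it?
Bug: SQLite uses || for string concatenation; + coerces text to numbers (yielding 0)

Fix: Use the || operator for string concatenation

Corrected query:
SELECT dept || ': ' || name AS label FROM employees

Result:
label          
---------------
Support: Dave  
Sales: Carol   
Marketing: Iris
Sales: Frank   
Marketing: Hank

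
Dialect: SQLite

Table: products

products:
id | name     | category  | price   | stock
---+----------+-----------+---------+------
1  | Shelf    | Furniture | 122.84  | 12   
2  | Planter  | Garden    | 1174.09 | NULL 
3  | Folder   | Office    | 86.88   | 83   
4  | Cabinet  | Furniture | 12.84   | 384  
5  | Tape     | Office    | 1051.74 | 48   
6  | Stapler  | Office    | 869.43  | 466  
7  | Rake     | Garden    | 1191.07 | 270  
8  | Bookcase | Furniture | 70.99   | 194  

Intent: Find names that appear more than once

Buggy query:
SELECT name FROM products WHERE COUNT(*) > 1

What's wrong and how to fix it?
Bug: WHERE can't reference COUNT(*); aggregates are computed after WHERE

Fix: GROUP BY name, then filter groups with HAVING COUNT(*) > 1

Corrected query:
SELECT name FROM products GROUP BY name HAVING COUNT(*) > 1

Result:
(no rows)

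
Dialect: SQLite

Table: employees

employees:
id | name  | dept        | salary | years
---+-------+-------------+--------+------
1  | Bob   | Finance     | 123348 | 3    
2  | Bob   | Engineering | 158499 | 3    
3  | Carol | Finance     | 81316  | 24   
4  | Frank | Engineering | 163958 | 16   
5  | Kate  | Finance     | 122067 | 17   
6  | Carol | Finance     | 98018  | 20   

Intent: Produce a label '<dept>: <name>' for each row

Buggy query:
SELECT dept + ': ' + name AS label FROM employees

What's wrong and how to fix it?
Bug: SQLite uses || for string concatenation; + coerces text to numbers (yielding 0)

Fix: Use the || operator for string concatenation

Corrected query:
SELECT dept || ': ' || name AS label FROM employees

Result:
label             
------------------
Finance: Bob      
Engineering: Bob  
Finance: Carol    
Engineering: Frank
Finance: Kate     
Finance: Carol    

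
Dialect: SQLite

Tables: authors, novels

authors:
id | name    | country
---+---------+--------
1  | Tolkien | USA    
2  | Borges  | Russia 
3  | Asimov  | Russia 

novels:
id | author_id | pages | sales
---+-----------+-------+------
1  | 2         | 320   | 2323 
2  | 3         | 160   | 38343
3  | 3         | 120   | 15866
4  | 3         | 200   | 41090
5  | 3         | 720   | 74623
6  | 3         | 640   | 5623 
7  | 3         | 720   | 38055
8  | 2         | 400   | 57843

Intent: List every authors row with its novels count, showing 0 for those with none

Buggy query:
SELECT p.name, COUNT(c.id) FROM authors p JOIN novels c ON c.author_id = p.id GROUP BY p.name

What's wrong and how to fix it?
Bug: An inner join excludes parents with zero children

Fix: Use LEFT JOIN so parents without children still appear (COUNT(c.id) gives 0)

Corrected query:
SELECT p.name, COUNT(c.id) FROM authors p LEFT JOIN novels c ON c.author_id = p.id GROUP BY p.name

Result:
name    | COUNT(c.id)
--------+------------
Asimov  | 6          
Borges  | 2          
Tolkien | 0          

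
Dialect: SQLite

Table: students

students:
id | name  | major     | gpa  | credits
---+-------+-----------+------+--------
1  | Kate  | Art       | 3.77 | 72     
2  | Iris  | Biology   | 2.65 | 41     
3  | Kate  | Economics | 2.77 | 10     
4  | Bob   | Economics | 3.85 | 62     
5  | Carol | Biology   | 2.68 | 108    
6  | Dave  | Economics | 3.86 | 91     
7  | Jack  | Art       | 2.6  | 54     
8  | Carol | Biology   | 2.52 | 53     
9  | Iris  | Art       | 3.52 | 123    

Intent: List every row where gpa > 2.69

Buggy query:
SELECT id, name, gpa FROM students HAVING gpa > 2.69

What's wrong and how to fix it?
Bug: HAVING filters the output of aggregation, but this query has no GROUP BY and no aggregate functions, so SQLite rejects it (HAVING clause on a non-aggregate query); the condition here is per row

Fix: Replace HAVING with WHERE since the condition applies to individual rows

Corrected query:
SELECT id, name, gpa FROM students WHERE gpa > 2.69

Result:
id | name | gpa 
---+------+-----
1  | Kate | 3.77
3  | Kate | 2.77
4  | Bob  | 3.85
6  | Dave | 3.86
9  | Iris | 3.52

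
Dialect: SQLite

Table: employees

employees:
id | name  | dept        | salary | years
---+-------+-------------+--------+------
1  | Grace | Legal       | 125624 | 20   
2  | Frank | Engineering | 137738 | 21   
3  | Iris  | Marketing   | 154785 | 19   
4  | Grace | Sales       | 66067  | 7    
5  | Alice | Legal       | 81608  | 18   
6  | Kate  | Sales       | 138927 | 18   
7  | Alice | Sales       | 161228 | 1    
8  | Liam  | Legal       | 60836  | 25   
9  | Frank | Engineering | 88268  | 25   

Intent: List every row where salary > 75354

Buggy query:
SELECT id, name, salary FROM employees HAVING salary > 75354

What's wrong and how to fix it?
Bug: HAVING filters the output of aggregation, but this query has no GROUP BY and no aggregate functions, so SQLite rejects it (HAVING clause on a non-aggregate query); the condition here is per row

Fix: Replace HAVING with WHERE since the condition applies to individual rows

Corrected query:
SELECT id, name, salary FROM employees WHERE salary > 75354

Result:
id | name  | salary
---+-------+-------
1  | Grace | 125624
2  | Frank | 137738
3  | Iris  | 154785
5  | Alice | 81608 
6  | Kate  | 138927
7  | Alice | 161228
9  | Frank | 88268 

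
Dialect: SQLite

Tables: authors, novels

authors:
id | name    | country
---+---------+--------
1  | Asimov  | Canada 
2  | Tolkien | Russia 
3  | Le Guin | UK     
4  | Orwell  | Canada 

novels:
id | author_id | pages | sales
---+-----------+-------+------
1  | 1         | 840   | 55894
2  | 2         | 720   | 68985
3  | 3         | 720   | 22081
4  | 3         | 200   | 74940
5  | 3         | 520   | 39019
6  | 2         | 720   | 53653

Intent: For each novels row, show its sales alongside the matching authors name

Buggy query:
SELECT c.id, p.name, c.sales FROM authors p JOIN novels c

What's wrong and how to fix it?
Bug: Missing join condition: each novels row is matched to all authors rows instead of just its own

Fix: Specify the join condition linking the foreign key to the parent id

Corrected query:
SELECT c.id, p.name, c.sales FROM authors p JOIN novels c ON c.author_id = p.id

Result:
id | name    | sales
---+---------+------
1  | Asimov  | 55894
2  | Tolkien | 68985
3  | Le Guin | 22081
4  | Le Guin | 74940
5  | Le Guin | 39019
6  | Tolkien | 53653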